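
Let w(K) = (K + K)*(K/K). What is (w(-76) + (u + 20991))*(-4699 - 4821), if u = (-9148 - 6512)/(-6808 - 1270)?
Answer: -114480109360/577 ≈ -1.9841e+8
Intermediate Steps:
u = 7830/4039 (u = -15660/(-8078) = -15660*(-1/8078) = 7830/4039 ≈ 1.9386)
w(K) = 2*K (w(K) = (2*K)*1 = 2*K)
(w(-76) + (u + 20991))*(-4699 - 4821) = (2*(-76) + (7830/4039 + 20991))*(-4699 - 4821) = (-152 + 84790479/4039)*(-9520) = (84176551/4039)*(-9520) = -114480109360/577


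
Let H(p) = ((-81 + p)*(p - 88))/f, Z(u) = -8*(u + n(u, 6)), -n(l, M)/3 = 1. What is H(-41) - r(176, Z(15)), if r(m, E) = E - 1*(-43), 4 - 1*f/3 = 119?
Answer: 849/115 ≈ 7.3826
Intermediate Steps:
n(l, M) = -3 (n(l, M) = -3*1 = -3)
f = -345 (f = 12 - 3*119 = 12 - 357 = -345)
Z(u) = 24 - 8*u (Z(u) = -8*(u - 3) = -8*(-3 + u) = 24 - 8*u)
r(m, E) = 43 + E (r(m, E) = E + 43 = 43 + E)
H(p) = -(-88 + p)*(-81 + p)/345 (H(p) = ((-81 + p)*(p - 88))/(-345) = ((-81 + p)*(-88 + p))*(-1/345) = ((-88 + p)*(-81 + p))*(-1/345) = -(-88 + p)*(-81 + p)/345)
H(-41) - r(176, Z(15)) = (-2376/115 - 1/345*(-41)² + (169/345)*(-41)) - (43 + (24 - 8*15)) = (-2376/115 - 1/345*1681 - 6929/345) - (43 + (24 - 120)) = (-2376/115 - 1681/345 - 6929/345) - (43 - 96) = -5246/115 - 1*(-53) = -5246/115 + 53 = 849/115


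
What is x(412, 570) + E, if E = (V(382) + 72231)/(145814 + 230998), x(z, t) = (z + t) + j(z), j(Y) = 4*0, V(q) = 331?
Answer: 185050973/188406 ≈ 982.19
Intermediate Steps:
j(Y) = 0
x(z, t) = t + z (x(z, t) = (z + t) + 0 = (t + z) + 0 = t + z)
E = 36281/188406 (E = (331 + 72231)/(145814 + 230998) = 72562/376812 = 72562*(1/376812) = 36281/188406 ≈ 0.19257)
x(412, 570) + E = (570 + 412) + 36281/188406 = 982 + 36281/188406 = 185050973/188406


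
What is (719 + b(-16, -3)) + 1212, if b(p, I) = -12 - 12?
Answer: 1907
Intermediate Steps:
b(p, I) = -24
(719 + b(-16, -3)) + 1212 = (719 - 24) + 1212 = 695 + 1212 = 1907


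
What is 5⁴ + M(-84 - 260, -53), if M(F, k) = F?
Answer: 281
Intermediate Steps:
5⁴ + M(-84 - 260, -53) = 5⁴ + (-84 - 260) = 625 - 344 = 281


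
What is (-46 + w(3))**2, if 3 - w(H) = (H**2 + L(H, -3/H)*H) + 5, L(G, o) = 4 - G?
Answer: 3600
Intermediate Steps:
w(H) = -2 - H**2 - H*(4 - H) (w(H) = 3 - ((H**2 + (4 - H)*H) + 5) = 3 - ((H**2 + H*(4 - H)) + 5) = 3 - (5 + H**2 + H*(4 - H)) = 3 + (-5 - H**2 - H*(4 - H)) = -2 - H**2 - H*(4 - H))
(-46 + w(3))**2 = (-46 + (-2 - 4*3))**2 = (-46 + (-2 - 12))**2 = (-46 - 14)**2 = (-60)**2 = 3600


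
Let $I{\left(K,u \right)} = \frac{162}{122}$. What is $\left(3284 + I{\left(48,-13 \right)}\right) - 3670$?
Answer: $- \frac{23465}{61} \approx -384.67$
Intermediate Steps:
$I{\left(K,u \right)} = \frac{81}{61}$ ($I{\left(K,u \right)} = 162 \cdot \frac{1}{122} = \frac{81}{61}$)
$\left(3284 + I{\left(48,-13 \right)}\right) - 3670 = \left(3284 + \frac{81}{61}\right) - 3670 = \frac{200405}{61} - 3670 = - \frac{23465}{61}$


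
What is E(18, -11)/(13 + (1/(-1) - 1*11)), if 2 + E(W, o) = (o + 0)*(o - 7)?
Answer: 196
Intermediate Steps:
E(W, o) = -2 + o*(-7 + o) (E(W, o) = -2 + (o + 0)*(o - 7) = -2 + o*(-7 + o))
E(18, -11)/(13 + (1/(-1) - 1*11)) = (-2 + (-11)² - 7*(-11))/(13 + (1/(-1) - 1*11)) = (-2 + 121 + 77)/(13 + (-1 - 11)) = 196/(13 - 12) = 196/1 = 196*1 = 196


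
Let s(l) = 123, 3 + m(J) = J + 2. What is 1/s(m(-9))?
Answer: 1/123 ≈ 0.0081301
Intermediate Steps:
m(J) = -1 + J (m(J) = -3 + (J + 2) = -3 + (2 + J) = -1 + J)
1/s(m(-9)) = 1/123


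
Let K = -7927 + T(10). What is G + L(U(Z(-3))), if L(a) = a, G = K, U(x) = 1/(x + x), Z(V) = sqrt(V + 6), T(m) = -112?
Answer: -8039 + sqrt(3)/6 ≈ -8038.7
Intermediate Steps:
Z(V) = sqrt(6 + V)
U(x) = 1/(2*x)
K = -8039 (K = -7927 - 112 = -8039)
G = -8039
G + L(U(Z(-3))) = -8039 + 1/(2*(sqrt(6 - 3))) = -8039 + 1/(2*(sqrt(3))) = -8039 + (sqrt(3)/3)/2 = -8039 + sqrt(3)/6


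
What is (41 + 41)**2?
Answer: 6724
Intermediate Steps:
(41 + 41)**2 = 82**2 = 6724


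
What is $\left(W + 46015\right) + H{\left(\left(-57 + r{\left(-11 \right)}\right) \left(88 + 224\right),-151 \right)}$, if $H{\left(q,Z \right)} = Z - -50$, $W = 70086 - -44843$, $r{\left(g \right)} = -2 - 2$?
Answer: $160843$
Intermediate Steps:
$r{\left(g \right)} = -4$
$W = 114929$ ($W = 70086 + 44843 = 114929$)
$H{\left(q,Z \right)} = 50 + Z$ ($H{\left(q,Z \right)} = Z + 50 = 50 + Z$)
$\left(W + 46015\right) + H{\left(\left(-57 + r{\left(-11 \right)}\right) \left(88 + 224\right),-151 \right)} = \left(114929 + 46015\right) + \left(50 - 151\right) = 160944 - 101 = 160843$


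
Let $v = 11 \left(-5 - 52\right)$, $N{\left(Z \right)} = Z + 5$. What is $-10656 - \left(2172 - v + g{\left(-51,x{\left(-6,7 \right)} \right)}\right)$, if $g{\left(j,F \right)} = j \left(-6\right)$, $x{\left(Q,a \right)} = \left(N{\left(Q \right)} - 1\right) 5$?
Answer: $-13761$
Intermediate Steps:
$N{\left(Z \right)} = 5 + Z$
$v = -627$ ($v = 11 \left(-57\right) = -627$)
$x{\left(Q,a \right)} = 20 + 5 Q$ ($x{\left(Q,a \right)} = \left(\left(5 + Q\right) - 1\right) 5 = \left(4 + Q\right) 5 = 20 + 5 Q$)
$g{\left(j,F \right)} = - 6 j$
$-10656 - \left(2172 - v + g{\left(-51,x{\left(-6,7 \right)} \right)}\right) = -10656 - \left(2799 - -306\right) = -10656 - 3105 = -13761$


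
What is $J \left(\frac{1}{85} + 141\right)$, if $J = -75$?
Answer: $- \frac{179790}{17} \approx -10576.0$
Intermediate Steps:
$J \left(\frac{1}{85} + 141\right) = - 75 \left(\frac{1}{85} + 141\right) = \left(-75\right) \frac{11986}{85} = - \frac{179790}{17}$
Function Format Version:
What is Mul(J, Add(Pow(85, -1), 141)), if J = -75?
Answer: Rational(-179790, 17) ≈ -10576.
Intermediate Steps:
Mul(J, Add(Pow(85, -1), 141)) = Mul(-75, Add(Pow(85, -1), 141)) = Mul(-75, Add(Rational(1, 85), 141)) = Mul(-75, Rational(11986, 85)) = Rational(-179790, 17)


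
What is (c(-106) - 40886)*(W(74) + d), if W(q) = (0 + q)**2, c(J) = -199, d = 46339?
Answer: -2128819275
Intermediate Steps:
W(q) = q**2
(c(-106) - 40886)*(W(74) + d) = (-199 - 40886)*(74**2 + 46339) = -41085*(5476 + 46339) = -41085*51815 = -2128819275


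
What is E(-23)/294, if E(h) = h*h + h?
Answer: 253/147 ≈ 1.7211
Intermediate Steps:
E(h) = h + h**2 (E(h) = h**2 + h = h + h**2)
E(-23)/294 = -23*(1 - 23)/294 = -23*(-22)*(1/294) = 506*(1/294) = 253/147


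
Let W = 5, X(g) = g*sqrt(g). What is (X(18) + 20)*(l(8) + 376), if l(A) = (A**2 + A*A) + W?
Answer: 10180 + 27486*sqrt(2) ≈ 49051.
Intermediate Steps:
X(g) = g**(3/2)
l(A) = 5 + 2*A**2 (l(A) = (A**2 + A*A) + 5 = (A**2 + A**2) + 5 = 2*A**2 + 5 = 5 + 2*A**2)
(X(18) + 20)*(l(8) + 376) = (18**(3/2) + 20)*((5 + 2*8**2) + 376) = (54*sqrt(2) + 20)*((5 + 2*64) + 376) = (20 + 54*sqrt(2))*((5 + 128) + 376) = (20 + 54*sqrt(2))*(133 + 376) = (20 + 54*sqrt(2))*509 = 10180 + 27486*sqrt(2)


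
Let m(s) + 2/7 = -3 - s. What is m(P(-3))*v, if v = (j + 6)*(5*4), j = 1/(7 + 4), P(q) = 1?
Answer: -40200/77 ≈ -522.08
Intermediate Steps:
j = 1/11 ≈ 0.090909
m(s) = -23/7 - s (m(s) = -2/7 + (-3 - s) = -23/7 - s)
v = 1340/11 (v = (1/11 + 6)*(5*4) = (67/11)*20 = 1340/11 ≈ 121.82)
m(P(-3))*v = (-23/7 - 1*1)*(1340/11) = (-23/7 - 1)*(1340/11) = -30/7*1340/11 = -40200/77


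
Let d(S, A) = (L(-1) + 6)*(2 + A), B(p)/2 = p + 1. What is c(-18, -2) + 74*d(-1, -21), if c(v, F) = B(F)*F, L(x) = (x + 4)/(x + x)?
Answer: -6323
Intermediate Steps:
B(p) = 2 + 2*p (B(p) = 2*(p + 1) = 2*(1 + p) = 2 + 2*p)
L(x) = (4 + x)/(2*x) (L(x) = (4 + x)/((2*x)) = (4 + x)*(1/(2*x)) = (4 + x)/(2*x))
c(v, F) = F*(2 + 2*F) (c(v, F) = (2 + 2*F)*F = F*(2 + 2*F))
d(S, A) = 9 + 9*A/2 (d(S, A) = ((½)*(4 - 1)/(-1) + 6)*(2 + A) = ((½)*(-1)*3 + 6)*(2 + A) = (-3/2 + 6)*(2 + A) = 9*(2 + A)/2 = 9 + 9*A/2)
c(-18, -2) + 74*d(-1, -21) = 2*(-2)*(1 - 2) + 74*(9 + (9/2)*(-21)) = 2*(-2)*(-1) + 74*(9 - 189/2) = 4 + 74*(-171/2) = 4 - 6327 = -6323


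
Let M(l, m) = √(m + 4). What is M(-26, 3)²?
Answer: 7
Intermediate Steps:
M(l, m) = √(4 + m)
M(-26, 3)² = (√(4 + 3))² = (√7)² = 7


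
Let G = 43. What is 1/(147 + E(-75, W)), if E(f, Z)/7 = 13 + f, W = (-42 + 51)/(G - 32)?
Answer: -1/287 ≈ -0.0034843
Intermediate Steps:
W = 9/11 (W = (-42 + 51)/(43 - 32) = 9/11 ≈ 0.81818)
E(f, Z) = 91 + 7*f (E(f, Z) = 7*(13 + f) = 91 + 7*f)
1/(147 + E(-75, W)) = 1/(147 + (91 + 7*(-75))) = 1/(147 + (91 - 525)) = 1/(147 - 434) = 1/(-287) = -1/287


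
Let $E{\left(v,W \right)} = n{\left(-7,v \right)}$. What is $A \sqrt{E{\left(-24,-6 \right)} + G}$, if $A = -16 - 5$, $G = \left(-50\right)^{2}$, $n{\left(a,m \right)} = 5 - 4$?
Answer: $- 21 \sqrt{2501} \approx -1050.2$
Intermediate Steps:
$n{\left(a,m \right)} = 1$ ($n{\left(a,m \right)} = 5 - 4 = 1$)
$E{\left(v,W \right)} = 1$
$G = 2500$
$A = -21$ ($A = -16 - 5 = -21$)
$A \sqrt{E{\left(-24,-6 \right)} + G} = - 21 \sqrt{1 + 2500} = - 21 \sqrt{2501}$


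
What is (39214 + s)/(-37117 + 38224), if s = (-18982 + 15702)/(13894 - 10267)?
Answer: 142225898/4015089 ≈ 35.423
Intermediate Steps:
s = -3280/3627 ≈ -0.90433
(39214 + s)/(-37117 + 38224) = (39214 - 3280/3627)/(-37117 + 38224) = (142225898/3627)/1107 = (142225898/3627)*(1/1107) = 142225898/4015089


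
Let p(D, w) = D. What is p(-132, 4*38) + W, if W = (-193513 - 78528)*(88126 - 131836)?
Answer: 11890911978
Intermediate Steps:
W = 11890912110 (W = -272041*(-43710) = 11890912110)
p(-132, 4*38) + W = -132 + 11890912110 = 11890911978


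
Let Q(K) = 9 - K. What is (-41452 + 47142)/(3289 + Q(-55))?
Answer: 5690/3353 ≈ 1.6970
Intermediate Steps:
(-41452 + 47142)/(3289 + Q(-55)) = (-41452 + 47142)/(3289 + (9 - 1*(-55))) = 5690/(3289 + (9 + 55)) = 5690/(3289 + 64) = 5690/3353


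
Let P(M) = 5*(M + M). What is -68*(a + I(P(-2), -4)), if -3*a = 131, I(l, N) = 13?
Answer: 6256/3 ≈ 2085.3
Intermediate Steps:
P(M) = 10*M (P(M) = 5*(2*M) = 10*M)
a = -131/3 (a = -1/3*131 = -131/3 ≈ -43.667)
-68*(a + I(P(-2), -4)) = -68*(-131/3 + 13) = -68*(-92/3) = 6256/3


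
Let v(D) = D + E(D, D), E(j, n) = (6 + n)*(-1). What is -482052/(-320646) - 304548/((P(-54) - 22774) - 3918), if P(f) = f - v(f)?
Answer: 4605923687/357253085 ≈ 12.893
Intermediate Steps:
E(j, n) = -6 - n
v(D) = -6 (v(D) = D + (-6 - D) = -6)
P(f) = 6 + f (P(f) = f - 1*(-6) = f + 6 = 6 + f)
-482052/(-320646) - 304548/((P(-54) - 22774) - 3918) = -482052/(-320646) - 304548/(((6 - 54) - 22774) - 3918) = -482052*(-1/320646) - 304548/((-48 - 22774) - 3918) = 80342/53441 - 304548/(-22822 - 3918) = 80342/53441 - 304548/(-26740) = 80342/53441 - 304548*(-1/26740) = 80342/53441 + 76137/6685 = 4605923687/357253085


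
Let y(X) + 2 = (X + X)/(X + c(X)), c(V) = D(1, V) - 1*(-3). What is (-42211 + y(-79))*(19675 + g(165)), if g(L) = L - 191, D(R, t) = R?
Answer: -62205138233/75 ≈ -8.2940e+8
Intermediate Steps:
c(V) = 4 (c(V) = 1 - 1*(-3) = 1 + 3 = 4)
g(L) = -191 + L
y(X) = -2 + 2*X/(4 + X) (y(X) = -2 + (X + X)/(X + 4) = -2 + (2*X)/(4 + X) = -2 + 2*X/(4 + X))
(-42211 + y(-79))*(19675 + g(165)) = (-42211 - 8/(4 - 79))*(19675 + (-191 + 165)) = (-42211 - 8/(-75))*(19675 - 26) = (-42211 - 8*(-1/75))*19649 = (-42211 + 8/75)*19649 = -3165817/75*19649 = -62205138233/75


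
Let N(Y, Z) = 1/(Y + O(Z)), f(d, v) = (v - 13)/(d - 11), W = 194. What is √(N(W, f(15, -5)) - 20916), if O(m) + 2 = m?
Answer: I*√117652470/75 ≈ 144.62*I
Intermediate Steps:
O(m) = -2 + m
f(d, v) = (-13 + v)/(-11 + d)
N(Y, Z) = 1/(-2 + Y + Z) (N(Y, Z) = 1/(Y + (-2 + Z)) = 1/(-2 + Y + Z))
√(N(W, f(15, -5)) - 20916) = √(1/(-2 + 194 + (-13 - 5)/(-11 + 15)) - 20916) = √(1/(-2 + 194 - 18/4) - 20916) = √(1/(-2 + 194 + (¼)*(-18)) - 20916) = √(1/(-2 + 194 - 9/2) - 20916) = √(1/(375/2) - 20916) = √(2/375 - 20916) = √(-7843498/375) = I*√117652470/75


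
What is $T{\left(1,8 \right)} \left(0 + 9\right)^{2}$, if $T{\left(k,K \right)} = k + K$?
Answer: $729$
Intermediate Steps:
$T{\left(k,K \right)} = K + k$
$T{\left(1,8 \right)} \left(0 + 9\right)^{2} = \left(8 + 1\right) \left(0 + 9\right)^{2} = 9 \cdot 9^{2} = 9 \cdot 81 = 729$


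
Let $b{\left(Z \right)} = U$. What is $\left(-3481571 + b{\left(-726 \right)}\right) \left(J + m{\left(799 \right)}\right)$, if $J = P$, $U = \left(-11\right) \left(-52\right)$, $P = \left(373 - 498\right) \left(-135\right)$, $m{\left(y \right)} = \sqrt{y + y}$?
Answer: $-58741858125 - 3480999 \sqrt{1598} \approx -5.8881 \cdot 10^{10}$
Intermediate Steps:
$m{\left(y \right)} = \sqrt{2} \sqrt{y}$ ($m{\left(y \right)} = \sqrt{2 y} = \sqrt{2} \sqrt{y}$)
$P = 16875$ ($P = \left(-125\right) \left(-135\right) = 16875$)
$U = 572$
$J = 16875$
$b{\left(Z \right)} = 572$
$\left(-3481571 + b{\left(-726 \right)}\right) \left(J + m{\left(799 \right)}\right) = \left(-3481571 + 572\right) \left(16875 + \sqrt{2} \sqrt{799}\right) = - 3480999 \left(16875 + \sqrt{1598}\right) = -58741858125 - 3480999 \sqrt{1598}$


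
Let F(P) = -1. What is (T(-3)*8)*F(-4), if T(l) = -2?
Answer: 16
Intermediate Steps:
(T(-3)*8)*F(-4) = -2*8*(-1) = -16*(-1) = 16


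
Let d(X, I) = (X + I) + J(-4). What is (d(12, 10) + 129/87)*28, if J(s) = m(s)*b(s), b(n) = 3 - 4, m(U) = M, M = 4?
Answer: 15820/29 ≈ 545.52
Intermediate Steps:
m(U) = 4
b(n) = -1
J(s) = -4 (J(s) = 4*(-1) = -4)
d(X, I) = -4 + I + X (d(X, I) = (X + I) - 4 = (I + X) - 4 = -4 + I + X)
(d(12, 10) + 129/87)*28 = ((-4 + 10 + 12) + 129/87)*28 = (18 + 129*(1/87))*28 = (18 + 43/29)*28 = (565/29)*28 = 15820/29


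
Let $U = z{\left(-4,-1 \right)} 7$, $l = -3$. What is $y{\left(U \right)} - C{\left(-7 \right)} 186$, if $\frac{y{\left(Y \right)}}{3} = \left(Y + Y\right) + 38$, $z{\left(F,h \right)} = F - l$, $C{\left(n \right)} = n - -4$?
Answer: $630$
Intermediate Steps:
$C{\left(n \right)} = 4 + n$ ($C{\left(n \right)} = n + 4 = 4 + n$)
$z{\left(F,h \right)} = 3 + F$ ($z{\left(F,h \right)} = F - -3 = F + 3 = 3 + F$)
$U = -7$ ($U = \left(3 - 4\right) 7 = \left(-1\right) 7 = -7$)
$y{\left(Y \right)} = 114 + 6 Y$ ($y{\left(Y \right)} = 3 \left(\left(Y + Y\right) + 38\right) = 3 \left(2 Y + 38\right) = 3 \left(38 + 2 Y\right) = 114 + 6 Y$)
$y{\left(U \right)} - C{\left(-7 \right)} 186 = \left(114 + 6 \left(-7\right)\right) - \left(4 - 7\right) 186 = \left(114 - 42\right) - \left(-3\right) 186 = 72 - -558 = 72 + 558 = 630$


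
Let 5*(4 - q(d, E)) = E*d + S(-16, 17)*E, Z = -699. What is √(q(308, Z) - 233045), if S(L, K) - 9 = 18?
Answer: 92*I*√22 ≈ 431.52*I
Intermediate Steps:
S(L, K) = 27 (S(L, K) = 9 + 18 = 27)
q(d, E) = 4 - 27*E/5 - E*d/5 (q(d, E) = 4 - (E*d + 27*E)/5 = 4 - (27*E + E*d)/5 = 4 + (-27*E/5 - E*d/5) = 4 - 27*E/5 - E*d/5)
√(q(308, Z) - 233045) = √((4 - 27/5*(-699) - ⅕*(-699)*308) - 233045) = √((4 + 18873/5 + 215292/5) - 233045) = √(46837 - 233045) = √(-186208) = 92*I*√22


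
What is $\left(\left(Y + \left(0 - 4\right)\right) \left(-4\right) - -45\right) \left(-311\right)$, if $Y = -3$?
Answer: $-22703$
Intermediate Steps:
$\left(\left(Y + \left(0 - 4\right)\right) \left(-4\right) - -45\right) \left(-311\right) = \left(\left(-3 + \left(0 - 4\right)\right) \left(-4\right) - -45\right) \left(-311\right) = \left(\left(-3 + \left(0 - 4\right)\right) \left(-4\right) + \left(-8 + 53\right)\right) \left(-311\right) = \left(\left(-3 - 4\right) \left(-4\right) + 45\right) \left(-311\right) = \left(\left(-7\right) \left(-4\right) + 45\right) \left(-311\right) = \left(28 + 45\right) \left(-311\right) = 73 \left(-311\right) = -22703$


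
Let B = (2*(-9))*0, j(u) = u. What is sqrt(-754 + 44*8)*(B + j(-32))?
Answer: -32*I*sqrt(402) ≈ -641.6*I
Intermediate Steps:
B = 0 (B = -18*0 = 0)
sqrt(-754 + 44*8)*(B + j(-32)) = sqrt(-754 + 44*8)*(0 - 32) = sqrt(-754 + 352)*(-32) = sqrt(-402)*(-32) = (I*sqrt(402))*(-32) = -32*I*sqrt(402)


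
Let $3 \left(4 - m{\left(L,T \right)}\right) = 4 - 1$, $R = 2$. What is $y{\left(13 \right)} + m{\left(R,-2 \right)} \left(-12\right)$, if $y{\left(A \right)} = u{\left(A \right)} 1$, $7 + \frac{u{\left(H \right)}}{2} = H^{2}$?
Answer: $288$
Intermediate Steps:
$u{\left(H \right)} = -14 + 2 H^{2}$
$m{\left(L,T \right)} = 3$ ($m{\left(L,T \right)} = 4 - \frac{4 - 1}{3} = 4 - 1 = 3$)
$y{\left(A \right)} = -14 + 2 A^{2}$ ($y{\left(A \right)} = \left(-14 + 2 A^{2}\right) 1 = -14 + 2 A^{2}$)
$y{\left(13 \right)} + m{\left(R,-2 \right)} \left(-12\right) = \left(-14 + 2 \cdot 13^{2}\right) + 3 \left(-12\right) = \left(-14 + 2 \cdot 169\right) - 36 = \left(-14 + 338\right) - 36 = 324 - 36 = 288$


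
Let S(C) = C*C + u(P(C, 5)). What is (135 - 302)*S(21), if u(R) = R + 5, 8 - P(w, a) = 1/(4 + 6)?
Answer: -758013/10 ≈ -75801.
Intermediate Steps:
P(w, a) = 79/10 (P(w, a) = 8 - 1/(4 + 6) = 8 - 1/10 = 8 - 1*⅒ = 8 - ⅒ = 79/10)
u(R) = 5 + R
S(C) = 129/10 + C² (S(C) = C*C + (5 + 79/10) = C² + 129/10 = 129/10 + C²)
(135 - 302)*S(21) = (135 - 302)*(129/10 + 21²) = -167*(129/10 + 441) = -167*4539/10 = -758013/10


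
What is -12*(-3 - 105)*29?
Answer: 37584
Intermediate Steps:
-12*(-3 - 105)*29 = -12*(-108)*29 = 1296*29 = 37584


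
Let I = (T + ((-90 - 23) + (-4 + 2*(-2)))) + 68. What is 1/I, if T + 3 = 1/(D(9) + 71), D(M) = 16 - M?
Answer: -78/4367 ≈ -0.017861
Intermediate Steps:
T = -233/78 (T = -3 + 1/((16 - 1*9) + 71) = -3 + 1/((16 - 9) + 71) = -3 + 1/(7 + 71) = -3 + 1/78 = -233/78 ≈ -2.9872)
I = -4367/78 (I = (-233/78 + ((-90 - 23) + (-4 + 2*(-2)))) + 68 = (-233/78 + (-113 + (-4 - 4))) + 68 = (-233/78 + (-113 - 8)) + 68 = (-233/78 - 121) + 68 = -9671/78 + 68 = -4367/78 ≈ -55.987)
1/I = 1/(-4367/78) = -78/4367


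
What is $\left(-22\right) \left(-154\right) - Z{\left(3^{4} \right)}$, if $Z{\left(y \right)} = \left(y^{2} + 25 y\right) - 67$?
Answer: $-5131$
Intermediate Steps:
$Z{\left(y \right)} = -67 + y^{2} + 25 y$
$\left(-22\right) \left(-154\right) - Z{\left(3^{4} \right)} = \left(-22\right) \left(-154\right) - \left(-67 + \left(3^{4}\right)^{2} + 25 \cdot 3^{4}\right) = 3388 - \left(-67 + 81^{2} + 25 \cdot 81\right) = 3388 - \left(-67 + 6561 + 2025\right) = 3388 - 8519 = -5131$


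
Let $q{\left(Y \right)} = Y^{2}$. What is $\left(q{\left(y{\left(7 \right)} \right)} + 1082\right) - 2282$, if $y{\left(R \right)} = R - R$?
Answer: $-1200$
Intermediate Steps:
$y{\left(R \right)} = 0$
$\left(q{\left(y{\left(7 \right)} \right)} + 1082\right) - 2282 = \left(0^{2} + 1082\right) - 2282 = \left(0 + 1082\right) - 2282 = 1082 - 2282 = -1200$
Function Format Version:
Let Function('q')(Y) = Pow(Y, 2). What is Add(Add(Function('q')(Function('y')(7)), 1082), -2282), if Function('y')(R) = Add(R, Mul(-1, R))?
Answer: -1200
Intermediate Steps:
Function('y')(R) = 0
Add(Add(Function('q')(Function('y')(7)), 1082), -2282) = Add(Add(Pow(0, 2), 1082), -2282) = Add(Add(0, 1082), -2282) = Add(1082, -2282) = -1200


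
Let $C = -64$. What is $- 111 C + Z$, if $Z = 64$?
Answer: $7168$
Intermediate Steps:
$- 111 C + Z = \left(-111\right) \left(-64\right) + 64 = 7104 + 64 = 7168$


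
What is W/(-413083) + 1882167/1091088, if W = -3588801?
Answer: 1564396298783/150236634768 ≈ 10.413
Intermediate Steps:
W/(-413083) + 1882167/1091088 = -3588801/(-413083) + 1882167/1091088 = -3588801*(-1/413083) + 1882167*(1/1091088) = 3588801/413083 + 627389/363696 = 1564396298783/150236634768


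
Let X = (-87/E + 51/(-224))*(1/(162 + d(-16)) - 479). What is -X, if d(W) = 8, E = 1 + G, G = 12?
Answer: -1640875779/495040 ≈ -3314.6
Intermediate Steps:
E = 13 (E = 1 + 12 = 13)
X = 1640875779/495040 (X = (-87/13 + 51/(-224))*(1/(162 + 8) - 479) = (-87*1/13 + 51*(-1/224))*(1/170 - 479) = (-87/13 - 51/224)*(1/170 - 479) = -20151/2912*(-81429/170) = 1640875779/495040 ≈ 3314.6)
-X = -1*1640875779/495040 = -1640875779/495040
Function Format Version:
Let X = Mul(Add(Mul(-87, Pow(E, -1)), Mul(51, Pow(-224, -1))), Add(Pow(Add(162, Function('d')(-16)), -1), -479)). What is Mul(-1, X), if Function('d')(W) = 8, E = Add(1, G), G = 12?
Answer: Rational(-1640875779, 495040) ≈ -3314.6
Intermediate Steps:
E = 13 (E = Add(1, 12) = 13)
X = Rational(1640875779, 495040) (X = Mul(Add(Mul(-87, Pow(13, -1)), Mul(51, Pow(-224, -1))), Add(Pow(Add(162, 8), -1), -479)) = Mul(Add(Mul(-87, Rational(1, 13)), Mul(51, Rational(-1, 224))), Add(Pow(170, -1), -479)) = Mul(Add(Rational(-87, 13), Rational(-51, 224)), Add(Rational(1, 170), -479)) = Mul(Rational(-20151, 2912), Rational(-81429, 170)) = Rational(1640875779, 495040) ≈ 3314.6)
Mul(-1, X) = Mul(-1, Rational(1640875779, 495040)) = Rational(-1640875779, 495040)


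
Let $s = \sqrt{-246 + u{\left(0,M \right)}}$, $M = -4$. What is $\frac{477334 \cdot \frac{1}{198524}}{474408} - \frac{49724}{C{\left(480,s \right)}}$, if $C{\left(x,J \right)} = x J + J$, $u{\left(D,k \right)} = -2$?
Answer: $\frac{21697}{4280971536} + \frac{401 i \sqrt{62}}{481} \approx 5.0682 \cdot 10^{-6} + 6.5644 i$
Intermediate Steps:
$s = 2 i \sqrt{62}$ ($s = \sqrt{-246 - 2} = \sqrt{-248} = 2 i \sqrt{62} \approx 15.748 i$)
$C{\left(x,J \right)} = J + J x$ ($C{\left(x,J \right)} = J x + J = J + J x$)
$\frac{477334 \cdot \frac{1}{198524}}{474408} - \frac{49724}{C{\left(480,s \right)}} = \frac{477334 \cdot \frac{1}{198524}}{474408} - \frac{49724}{2 i \sqrt{62} \left(1 + 480\right)} = 477334 \cdot \frac{1}{198524} \cdot \frac{1}{474408} - \frac{49724}{2 i \sqrt{62} \cdot 481} = \frac{238667}{99262} \cdot \frac{1}{474408} - \frac{49724}{962 i \sqrt{62}} = \frac{21697}{4280971536} - 49724 \left(- \frac{i \sqrt{62}}{59644}\right) = \frac{21697}{4280971536} + \frac{401 i \sqrt{62}}{481}$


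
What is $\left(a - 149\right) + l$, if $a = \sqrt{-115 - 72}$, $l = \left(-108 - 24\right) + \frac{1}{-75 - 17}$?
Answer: $- \frac{25853}{92} + i \sqrt{187} \approx -281.01 + 13.675 i$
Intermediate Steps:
$l = - \frac{12145}{92}$ ($l = -132 + \frac{1}{-92} = -132 - \frac{1}{92} = - \frac{12145}{92} \approx -132.01$)
$a = i \sqrt{187}$ ($a = \sqrt{-187} = i \sqrt{187} \approx 13.675 i$)
$\left(a - 149\right) + l = \left(i \sqrt{187} - 149\right) - \frac{12145}{92} = \left(-149 + i \sqrt{187}\right) - \frac{12145}{92} = - \frac{25853}{92} + i \sqrt{187}$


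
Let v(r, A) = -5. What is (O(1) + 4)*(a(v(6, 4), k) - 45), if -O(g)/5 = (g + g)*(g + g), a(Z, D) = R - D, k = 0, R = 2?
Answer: 688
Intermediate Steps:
a(Z, D) = 2 - D
O(g) = -20*g**2 (O(g) = -5*(g + g)*(g + g) = -5*2*g*2*g = -20*g**2)
(O(1) + 4)*(a(v(6, 4), k) - 45) = (-20*1**2 + 4)*((2 - 1*0) - 45) = (-20*1 + 4)*((2 + 0) - 45) = (-20 + 4)*(2 - 45) = -16*(-43) = 688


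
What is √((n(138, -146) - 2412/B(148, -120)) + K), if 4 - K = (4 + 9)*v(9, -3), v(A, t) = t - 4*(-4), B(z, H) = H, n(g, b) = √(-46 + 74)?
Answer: √(-14490 + 200*√7)/10 ≈ 11.816*I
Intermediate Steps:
n(g, b) = 2*√7 (n(g, b) = √28 = 2*√7)
v(A, t) = 16 + t (v(A, t) = t + 16 = 16 + t)
K = -165 (K = 4 - (4 + 9)*(16 - 3) = 4 - 13*13 = 4 - 1*169 = 4 - 169 = -165)
√((n(138, -146) - 2412/B(148, -120)) + K) = √((2*√7 - 2412/(-120)) - 165) = √((2*√7 - 2412*(-1/120)) - 165) = √((2*√7 + 201/10) - 165) = √((201/10 + 2*√7) - 165) = √(-1449/10 + 2*√7)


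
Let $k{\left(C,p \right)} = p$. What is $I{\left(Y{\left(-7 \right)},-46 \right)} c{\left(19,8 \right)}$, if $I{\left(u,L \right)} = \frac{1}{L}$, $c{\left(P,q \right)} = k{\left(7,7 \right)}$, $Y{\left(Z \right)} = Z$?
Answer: $- \frac{7}{46} \approx -0.15217$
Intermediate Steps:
$c{\left(P,q \right)} = 7$
$I{\left(Y{\left(-7 \right)},-46 \right)} c{\left(19,8 \right)} = \frac{1}{-46} \cdot 7 = \left(- \frac{1}{46}\right) 7 = - \frac{7}{46}$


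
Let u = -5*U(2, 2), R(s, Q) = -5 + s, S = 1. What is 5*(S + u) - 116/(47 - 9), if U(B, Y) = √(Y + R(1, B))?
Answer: 37/19 - 25*I*√2 ≈ 1.9474 - 35.355*I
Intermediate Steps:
U(B, Y) = √(-4 + Y) (U(B, Y) = √(Y + (-5 + 1)) = √(Y - 4) = √(-4 + Y))
u = -5*I*√2 (u = -5*√(-4 + 2) = -5*I*√2 ≈ -7.0711*I)
5*(S + u) - 116/(47 - 9) = 5*(1 - 5*I*√2) - 116/(47 - 9) = (5 - 25*I*√2) - 116/38 = (5 - 25*I*√2) - 116*1/38 = (5 - 25*I*√2) - 58/19 = 37/19 - 25*I*√2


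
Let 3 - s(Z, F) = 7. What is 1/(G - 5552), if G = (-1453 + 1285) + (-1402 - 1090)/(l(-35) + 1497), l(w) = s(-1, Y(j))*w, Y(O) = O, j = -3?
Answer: -1637/9366132 ≈ -0.00017478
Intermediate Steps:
s(Z, F) = -4 (s(Z, F) = 3 - 1*7 = 3 - 7 = -4)
l(w) = -4*w
G = -277508/1637 (G = (-1453 + 1285) + (-1402 - 1090)/(-4*(-35) + 1497) = -168 - 2492/(140 + 1497) = -168 - 2492/1637 = -277508/1637 ≈ -169.52)
1/(G - 5552) = 1/(-277508/1637 - 5552) = 1/(-9366132/1637) = -1637/9366132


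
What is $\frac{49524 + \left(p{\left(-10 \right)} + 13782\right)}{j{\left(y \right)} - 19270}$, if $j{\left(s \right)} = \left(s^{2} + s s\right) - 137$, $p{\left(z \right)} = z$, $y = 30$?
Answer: $- \frac{63296}{17607} \approx -3.5949$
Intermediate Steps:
$j{\left(s \right)} = -137 + 2 s^{2}$ ($j{\left(s \right)} = \left(s^{2} + s^{2}\right) - 137 = 2 s^{2} - 137 = -137 + 2 s^{2}$)
$\frac{49524 + \left(p{\left(-10 \right)} + 13782\right)}{j{\left(y \right)} - 19270} = \frac{49524 + \left(-10 + 13782\right)}{\left(-137 + 2 \cdot 30^{2}\right) - 19270} = \frac{49524 + 13772}{\left(-137 + 2 \cdot 900\right) - 19270} = \frac{63296}{\left(-137 + 1800\right) - 19270} = \frac{63296}{1663 - 19270} = \frac{63296}{-17607} = 63296 \left(- \frac{1}{17607}\right) = - \frac{63296}{17607}$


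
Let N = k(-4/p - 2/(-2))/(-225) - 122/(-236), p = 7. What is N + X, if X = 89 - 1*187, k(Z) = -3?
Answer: -862607/8850 ≈ -97.470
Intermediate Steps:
N = 4693/8850 (N = -3/(-225) - 122/(-236) = -3*(-1/225) - 122*(-1/236) = 1/75 + 61/118 = 4693/8850 ≈ 0.53028)
X = -98 (X = 89 - 187 = -98)
N + X = 4693/8850 - 98 = -862607/8850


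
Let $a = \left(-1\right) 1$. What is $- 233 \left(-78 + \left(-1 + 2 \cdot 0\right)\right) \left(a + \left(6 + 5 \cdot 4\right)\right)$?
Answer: $460175$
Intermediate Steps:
$a = -1$
$- 233 \left(-78 + \left(-1 + 2 \cdot 0\right)\right) \left(a + \left(6 + 5 \cdot 4\right)\right) = - 233 \left(-78 + \left(-1 + 2 \cdot 0\right)\right) \left(-1 + \left(6 + 5 \cdot 4\right)\right) = - 233 \left(-78 + \left(-1 + 0\right)\right) \left(-1 + \left(6 + 20\right)\right) = - 233 \left(-78 - 1\right) \left(-1 + 26\right) = - 233 \left(\left(-79\right) 25\right) = \left(-233\right) \left(-1975\right) = 460175$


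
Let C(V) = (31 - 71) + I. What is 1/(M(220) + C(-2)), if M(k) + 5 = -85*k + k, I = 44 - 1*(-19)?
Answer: -1/18462 ≈ -5.4165e-5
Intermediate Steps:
I = 63 (I = 44 + 19 = 63)
C(V) = 23 (C(V) = (31 - 71) + 63 = -40 + 63 = 23)
M(k) = -5 - 84*k (M(k) = -5 + (-85*k + k) = -5 - 84*k)
1/(M(220) + C(-2)) = 1/((-5 - 84*220) + 23) = 1/((-5 - 18480) + 23) = 1/(-18485 + 23) = 1/(-18462) = -1/18462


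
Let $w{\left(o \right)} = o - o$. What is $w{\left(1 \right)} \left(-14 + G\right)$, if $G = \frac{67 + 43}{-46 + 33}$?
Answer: $0$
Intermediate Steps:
$w{\left(o \right)} = 0$
$G = - \frac{110}{13}$ ($G = \frac{110}{-13} = 110 \left(- \frac{1}{13}\right) = - \frac{110}{13} \approx -8.4615$)
$w{\left(1 \right)} \left(-14 + G\right) = 0 \left(-14 - \frac{110}{13}\right) = 0 \left(- \frac{292}{13}\right) = 0$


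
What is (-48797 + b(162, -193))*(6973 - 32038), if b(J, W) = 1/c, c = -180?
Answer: 4892387777/4 ≈ 1.2231e+9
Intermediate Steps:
b(J, W) = -1/180 (b(J, W) = 1/(-180) = -1/180)
(-48797 + b(162, -193))*(6973 - 32038) = (-48797 - 1/180)*(6973 - 32038) = -8783461/180*(-25065) = 4892387777/4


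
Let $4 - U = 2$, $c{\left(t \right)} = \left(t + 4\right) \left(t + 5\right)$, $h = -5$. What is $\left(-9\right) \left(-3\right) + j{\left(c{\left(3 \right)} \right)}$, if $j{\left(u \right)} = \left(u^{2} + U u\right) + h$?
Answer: $3270$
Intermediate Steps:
$c{\left(t \right)} = \left(4 + t\right) \left(5 + t\right)$
$U = 2$ ($U = 4 - 2 = 2$)
$j{\left(u \right)} = -5 + u^{2} + 2 u$ ($j{\left(u \right)} = \left(u^{2} + 2 u\right) - 5 = -5 + u^{2} + 2 u$)
$\left(-9\right) \left(-3\right) + j{\left(c{\left(3 \right)} \right)} = \left(-9\right) \left(-3\right) + \left(-5 + \left(20 + 3^{2} + 9 \cdot 3\right)^{2} + 2 \left(20 + 3^{2} + 9 \cdot 3\right)\right) = 27 + \left(-5 + \left(20 + 9 + 27\right)^{2} + 2 \left(20 + 9 + 27\right)\right) = 27 + \left(-5 + 56^{2} + 2 \cdot 56\right) = 27 + \left(-5 + 3136 + 112\right) = 27 + 3243 = 3270$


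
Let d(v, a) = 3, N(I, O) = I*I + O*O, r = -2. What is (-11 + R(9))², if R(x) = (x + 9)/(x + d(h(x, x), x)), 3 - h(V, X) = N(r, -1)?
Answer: 361/4 ≈ 90.250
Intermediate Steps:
N(I, O) = I² + O²
h(V, X) = -2 (h(V, X) = 3 - ((-2)² + (-1)²) = 3 - (4 + 1) = 3 - 1*5 = 3 - 5 = -2)
R(x) = (9 + x)/(3 + x) (R(x) = (x + 9)/(x + 3) = (9 + x)/(3 + x))
(-11 + R(9))² = (-11 + (9 + 9)/(3 + 9))² = (-11 + 18/12)² = (-11 + (1/12)*18)² = (-11 + 3/2)² = (-19/2)² = 361/4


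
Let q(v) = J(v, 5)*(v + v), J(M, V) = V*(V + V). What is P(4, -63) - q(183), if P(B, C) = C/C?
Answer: -18299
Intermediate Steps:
J(M, V) = 2*V² (J(M, V) = V*(2*V) = 2*V²)
q(v) = 100*v (q(v) = (2*5²)*(v + v) = (2*25)*(2*v) = 50*(2*v) = 100*v)
P(B, C) = 1
P(4, -63) - q(183) = 1 - 100*183 = 1 - 1*18300 = 1 - 18300 = -18299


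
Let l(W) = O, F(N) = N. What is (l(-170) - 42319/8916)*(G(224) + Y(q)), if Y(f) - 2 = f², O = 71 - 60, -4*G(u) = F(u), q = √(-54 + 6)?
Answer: -947869/1486 ≈ -637.87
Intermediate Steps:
q = 4*I*√3 (q = √(-48) = 4*I*√3 ≈ 6.9282*I)
G(u) = -u/4
O = 11
l(W) = 11
Y(f) = 2 + f²
(l(-170) - 42319/8916)*(G(224) + Y(q)) = (11 - 42319/8916)*(-¼*224 + (2 + (4*I*√3)²)) = (11 - 42319*1/8916)*(-56 + (2 - 48)) = (11 - 42319/8916)*(-56 - 46) = (55757/8916)*(-102) = -947869/1486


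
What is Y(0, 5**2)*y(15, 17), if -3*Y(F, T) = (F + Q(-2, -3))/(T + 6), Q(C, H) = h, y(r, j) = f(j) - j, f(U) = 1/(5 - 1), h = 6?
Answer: 67/62 ≈ 1.0806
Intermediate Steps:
f(U) = 1/4
y(r, j) = 1/4 - j
Q(C, H) = 6
Y(F, T) = -(6 + F)/(3*(6 + T)) (Y(F, T) = -(F + 6)/(3*(T + 6)) = -(6 + F)/(3*(6 + T)))
Y(0, 5**2)*y(15, 17) = ((-6 - 1*0)/(3*(6 + 5**2)))*(1/4 - 1*17) = ((-6 + 0)/(3*(6 + 25)))*(1/4 - 17) = ((1/3)*(-6)/31)*(-67/4) = ((1/3)*(1/31)*(-6))*(-67/4) = -2/31*(-67/4) = 67/62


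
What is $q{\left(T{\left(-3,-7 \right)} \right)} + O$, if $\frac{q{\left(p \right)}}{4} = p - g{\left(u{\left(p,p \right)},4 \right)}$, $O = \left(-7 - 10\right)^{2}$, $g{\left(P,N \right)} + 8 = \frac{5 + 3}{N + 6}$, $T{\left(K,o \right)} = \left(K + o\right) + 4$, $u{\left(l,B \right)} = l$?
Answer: $\frac{1469}{5} \approx 293.8$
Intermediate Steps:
$T{\left(K,o \right)} = 4 + K + o$
$g{\left(P,N \right)} = -8 + \frac{8}{6 + N}$ ($g{\left(P,N \right)} = -8 + \frac{5 + 3}{N + 6} = -8 + \frac{8}{6 + N}$)
$O = 289$ ($O = \left(-17\right)^{2} = 289$)
$q{\left(p \right)} = \frac{144}{5} + 4 p$ ($q{\left(p \right)} = 4 \left(p - \frac{8 \left(-5 - 4\right)}{6 + 4}\right) = 4 \left(p - \frac{8 \left(-5 - 4\right)}{10}\right) = 4 \left(p - 8 \cdot \frac{1}{10} \left(-9\right)\right) = 4 \left(p - - \frac{36}{5}\right) = 4 \left(p + \frac{36}{5}\right) = 4 \left(\frac{36}{5} + p\right) = \frac{144}{5} + 4 p$)
$q{\left(T{\left(-3,-7 \right)} \right)} + O = \left(\frac{144}{5} + 4 \left(4 - 3 - 7\right)\right) + 289 = \left(\frac{144}{5} + 4 \left(-6\right)\right) + 289 = \left(\frac{144}{5} - 24\right) + 289 = \frac{24}{5} + 289 = \frac{1469}{5}$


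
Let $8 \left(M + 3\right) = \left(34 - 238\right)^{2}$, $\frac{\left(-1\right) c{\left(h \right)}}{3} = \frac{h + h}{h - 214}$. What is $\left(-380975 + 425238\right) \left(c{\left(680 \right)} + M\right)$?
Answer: $\frac{53528441001}{233} \approx 2.2974 \cdot 10^{8}$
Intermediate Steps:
$c{\left(h \right)} = - \frac{6 h}{-214 + h}$ ($c{\left(h \right)} = - 3 \frac{h + h}{h - 214} = - 3 \frac{2 h}{-214 + h} = - \frac{6 h}{-214 + h}$)
$M = 5199$ ($M = -3 + \frac{\left(34 - 238\right)^{2}}{8} = -3 + \frac{\left(-204\right)^{2}}{8} = -3 + \frac{1}{8} \cdot 41616 = -3 + 5202 = 5199$)
$\left(-380975 + 425238\right) \left(c{\left(680 \right)} + M\right) = \left(-380975 + 425238\right) \left(\left(-6\right) 680 \frac{1}{-214 + 680} + 5199\right) = 44263 \left(\left(-6\right) 680 \cdot \frac{1}{466} + 5199\right) = 44263 \left(- \frac{2040}{233} + 5199\right) = 44263 \cdot \frac{1209327}{233} = \frac{53528441001}{233}$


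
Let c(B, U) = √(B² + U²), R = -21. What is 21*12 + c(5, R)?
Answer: 252 + √466 ≈ 273.59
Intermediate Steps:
21*12 + c(5, R) = 21*12 + √(5² + (-21)²) = 252 + √(25 + 441) = 252 + √466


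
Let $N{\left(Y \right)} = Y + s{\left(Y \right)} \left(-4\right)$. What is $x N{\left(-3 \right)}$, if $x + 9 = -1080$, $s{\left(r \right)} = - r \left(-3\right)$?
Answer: $-35937$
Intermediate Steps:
$s{\left(r \right)} = 3 r$
$x = -1089$ ($x = -9 - 1080 = -1089$)
$N{\left(Y \right)} = - 11 Y$ ($N{\left(Y \right)} = Y + 3 Y \left(-4\right) = Y - 12 Y = - 11 Y$)
$x N{\left(-3 \right)} = - 1089 \left(\left(-11\right) \left(-3\right)\right) = \left(-1089\right) 33 = -35937$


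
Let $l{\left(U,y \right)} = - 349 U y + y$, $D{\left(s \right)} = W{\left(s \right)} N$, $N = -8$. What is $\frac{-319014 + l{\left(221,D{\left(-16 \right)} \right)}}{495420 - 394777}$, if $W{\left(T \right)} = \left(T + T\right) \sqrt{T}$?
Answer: $- \frac{319014}{100643} - \frac{78979072 i}{100643} \approx -3.1698 - 784.75 i$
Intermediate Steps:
$W{\left(T \right)} = 2 T^{\frac{3}{2}}$ ($W{\left(T \right)} = 2 T \sqrt{T} = 2 T^{\frac{3}{2}}$)
$D{\left(s \right)} = - 16 s^{\frac{3}{2}}$ ($D{\left(s \right)} = 2 s^{\frac{3}{2}} \left(-8\right) = - 16 s^{\frac{3}{2}}$)
$l{\left(U,y \right)} = y - 349 U y$ ($l{\left(U,y \right)} = - 349 U y + y = y - 349 U y$)
$\frac{-319014 + l{\left(221,D{\left(-16 \right)} \right)}}{495420 - 394777} = \frac{-319014 + - 16 \left(-16\right)^{\frac{3}{2}} \left(1 - 77129\right)}{495420 - 394777} = \frac{-319014 + - 16 \left(- 64 i\right) \left(1 - 77129\right)}{100643} = \left(-319014 + 1024 i \left(-77128\right)\right) \frac{1}{100643} = \left(-319014 - 78979072 i\right) \frac{1}{100643} = - \frac{319014}{100643} - \frac{78979072 i}{100643}$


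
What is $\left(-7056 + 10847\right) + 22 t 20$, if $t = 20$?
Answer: $12591$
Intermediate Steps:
$\left(-7056 + 10847\right) + 22 t 20 = \left(-7056 + 10847\right) + 22 \cdot 20 \cdot 20 = 3791 + 440 \cdot 20 = 3791 + 8800 = 12591$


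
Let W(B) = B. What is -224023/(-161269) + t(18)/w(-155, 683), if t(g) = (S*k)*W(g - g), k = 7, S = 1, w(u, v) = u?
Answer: 224023/161269 ≈ 1.3891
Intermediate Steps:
t(g) = 0 (t(g) = (1*7)*(g - g) = 7*0 = 0)
-224023/(-161269) + t(18)/w(-155, 683) = -224023/(-161269) + 0/(-155) = -224023*(-1/161269) + 0*(-1/155) = 224023/161269 + 0 = 224023/161269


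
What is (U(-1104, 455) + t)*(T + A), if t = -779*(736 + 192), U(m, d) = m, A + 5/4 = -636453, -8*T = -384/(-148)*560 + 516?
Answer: 460981256260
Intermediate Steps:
T = -18213/74 (T = -(-384/(-148)*560 + 516)/8 = -(-384*(-1/148)*560 + 516)/8 = -((96/37)*560 + 516)/8 = -(53760/37 + 516)/8 = -⅛*72852/37 = -18213/74 ≈ -246.12)
A = -2545817/4 (A = -5/4 - 636453 = -2545817/4 ≈ -6.3645e+5)
t = -722912 (t = -779*928 = -722912)
(U(-1104, 455) + t)*(T + A) = (-1104 - 722912)*(-18213/74 - 2545817/4) = -724016*(-94231655/148) = 460981256260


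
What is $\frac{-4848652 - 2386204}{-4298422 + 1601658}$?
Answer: $\frac{1808714}{674191} \approx 2.6828$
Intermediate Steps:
$\frac{-4848652 - 2386204}{-4298422 + 1601658} = - \frac{7234856}{-2696764} = \left(-7234856\right) \left(- \frac{1}{2696764}\right) = \frac{1808714}{674191}$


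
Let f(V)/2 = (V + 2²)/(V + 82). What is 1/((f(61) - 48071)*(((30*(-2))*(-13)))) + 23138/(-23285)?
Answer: -381722756263/384147901332 ≈ -0.99369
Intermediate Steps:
f(V) = 2*(4 + V)/(82 + V) (f(V) = 2*((V + 2²)/(V + 82)) = 2*((V + 4)/(82 + V)) = 2*((4 + V)/(82 + V)) = 2*(4 + V)/(82 + V))
1/((f(61) - 48071)*(((30*(-2))*(-13)))) + 23138/(-23285) = 1/((2*(4 + 61)/(82 + 61) - 48071)*(((30*(-2))*(-13)))) + 23138/(-23285) = 1/((2*65/143 - 48071)*((-60*(-13)))) + 23138*(-1/23285) = 1/(2*(1/143)*65 - 48071*780) - 23138/23285 = (1/780)/(10/11 - 48071) - 23138/23285 = (1/780)/(-528771/11) - 23138/23285 = -11/528771*1/780 - 23138/23285 = -11/412441380 - 23138/23285 = -381722756263/384147901332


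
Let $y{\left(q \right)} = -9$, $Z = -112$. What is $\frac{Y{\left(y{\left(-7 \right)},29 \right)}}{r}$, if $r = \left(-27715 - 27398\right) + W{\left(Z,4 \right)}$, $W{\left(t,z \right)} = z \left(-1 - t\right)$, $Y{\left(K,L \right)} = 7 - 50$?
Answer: $\frac{43}{54669} \approx 0.00078655$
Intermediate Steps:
$Y{\left(K,L \right)} = -43$
$r = -54669$ ($r = \left(-27715 - 27398\right) - 4 \left(1 - 112\right) = -55113 - 4 \left(-111\right) = -55113 + 444 = -54669$)
$\frac{Y{\left(y{\left(-7 \right)},29 \right)}}{r} = - \frac{43}{-54669} = \left(-43\right) \left(- \frac{1}{54669}\right) = \frac{43}{54669}$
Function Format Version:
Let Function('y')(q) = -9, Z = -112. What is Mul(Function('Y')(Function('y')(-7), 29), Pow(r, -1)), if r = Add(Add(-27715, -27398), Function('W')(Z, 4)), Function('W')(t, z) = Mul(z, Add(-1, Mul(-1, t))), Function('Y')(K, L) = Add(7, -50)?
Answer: Rational(43, 54669) ≈ 0.00078655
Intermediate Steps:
Function('Y')(K, L) = -43
r = -54669 (r = Add(Add(-27715, -27398), Mul(-1, 4, Add(1, -112))) = Add(-55113, Mul(-1, 4, -111)) = Add(-55113, 444) = -54669)
Mul(Function('Y')(Function('y')(-7), 29), Pow(r, -1)) = Mul(-43, Pow(-54669, -1)) = Mul(-43, Rational(-1, 54669)) = Rational(43, 54669)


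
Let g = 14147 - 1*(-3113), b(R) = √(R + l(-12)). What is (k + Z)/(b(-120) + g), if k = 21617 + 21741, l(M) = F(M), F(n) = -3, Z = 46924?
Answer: 1558267320/297907723 - 90282*I*√123/297907723 ≈ 5.2307 - 0.003361*I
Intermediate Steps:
l(M) = -3
b(R) = √(-3 + R) (b(R) = √(R - 3) = √(-3 + R))
k = 43358
g = 17260 (g = 14147 + 3113 = 17260)
(k + Z)/(b(-120) + g) = (43358 + 46924)/(√(-3 - 120) + 17260) = 90282/(√(-123) + 17260) = 90282/(I*√123 + 17260) = 90282/(17260 + I*√123)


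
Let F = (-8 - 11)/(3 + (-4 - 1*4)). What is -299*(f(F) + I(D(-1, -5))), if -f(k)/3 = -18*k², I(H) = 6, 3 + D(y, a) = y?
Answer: -5873556/25 ≈ -2.3494e+5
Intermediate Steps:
D(y, a) = -3 + y
F = 19/5 (F = -19/(3 + (-4 - 4)) = -19/(3 - 8) = -19/(-5) = -19*(-⅕) = 19/5 ≈ 3.8000)
f(k) = 54*k² (f(k) = -(-54)*k² = 54*k²)
-299*(f(F) + I(D(-1, -5))) = -299*(54*(19/5)² + 6) = -299*(54*(361/25) + 6) = -299*(19494/25 + 6) = -299*19644/25 = -5873556/25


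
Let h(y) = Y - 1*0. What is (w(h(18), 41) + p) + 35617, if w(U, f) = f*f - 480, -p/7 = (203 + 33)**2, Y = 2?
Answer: -353054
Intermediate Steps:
p = -389872 (p = -7*(203 + 33)**2 = -7*236**2 = -7*55696 = -389872)
h(y) = 2 (h(y) = 2 - 1*0 = 2 + 0 = 2)
w(U, f) = -480 + f**2 (w(U, f) = f**2 - 480 = -480 + f**2)
(w(h(18), 41) + p) + 35617 = ((-480 + 41**2) - 389872) + 35617 = ((-480 + 1681) - 389872) + 35617 = (1201 - 389872) + 35617 = -388671 + 35617 = -353054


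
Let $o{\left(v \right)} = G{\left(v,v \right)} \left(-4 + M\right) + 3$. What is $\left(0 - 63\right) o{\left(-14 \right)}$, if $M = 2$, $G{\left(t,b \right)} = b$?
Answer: $-1953$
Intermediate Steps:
$o{\left(v \right)} = 3 - 2 v$ ($o{\left(v \right)} = v \left(-4 + 2\right) + 3 = v \left(-2\right) + 3 = - 2 v + 3 = 3 - 2 v$)
$\left(0 - 63\right) o{\left(-14 \right)} = \left(0 - 63\right) \left(3 - -28\right) = - 63 \left(3 + 28\right) = \left(-63\right) 31 = -1953$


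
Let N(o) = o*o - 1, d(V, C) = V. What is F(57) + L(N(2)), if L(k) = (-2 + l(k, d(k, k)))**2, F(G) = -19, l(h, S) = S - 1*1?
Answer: -19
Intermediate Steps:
l(h, S) = -1 + S (l(h, S) = S - 1 = -1 + S)
N(o) = -1 + o**2 (N(o) = o**2 - 1 = -1 + o**2)
L(k) = (-3 + k)**2 (L(k) = (-2 + (-1 + k))**2 = (-3 + k)**2)
F(57) + L(N(2)) = -19 + (-3 + (-1 + 2**2))**2 = -19 + (-3 + (-1 + 4))**2 = -19 + (-3 + 3)**2 = -19 + 0**2 = -19 + 0 = -19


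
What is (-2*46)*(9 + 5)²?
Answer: -18032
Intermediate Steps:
(-2*46)*(9 + 5)² = -92*14² = -92*196 = -18032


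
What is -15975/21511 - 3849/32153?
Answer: -596440014/691643183 ≈ -0.86235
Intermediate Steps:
-15975/21511 - 3849/32153 = -596440014/691643183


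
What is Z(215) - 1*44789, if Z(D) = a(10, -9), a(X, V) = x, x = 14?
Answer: -44775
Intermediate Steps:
a(X, V) = 14
Z(D) = 14
Z(215) - 1*44789 = 14 - 1*44789 = 14 - 44789 = -44775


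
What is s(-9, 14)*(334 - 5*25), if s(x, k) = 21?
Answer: 4389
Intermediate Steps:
s(-9, 14)*(334 - 5*25) = 21*(334 - 5*25) = 21*(334 - 125) = 21*209 = 4389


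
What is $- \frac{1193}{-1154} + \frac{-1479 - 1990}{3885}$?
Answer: $\frac{631579}{4483290} \approx 0.14087$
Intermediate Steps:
$- \frac{1193}{-1154} + \frac{-1479 - 1990}{3885} = \left(-1193\right) \left(- \frac{1}{1154}\right) + \left(-1479 - 1990\right) \frac{1}{3885} = \frac{1193}{1154} - \frac{3469}{3885} = \frac{631579}{4483290}$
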